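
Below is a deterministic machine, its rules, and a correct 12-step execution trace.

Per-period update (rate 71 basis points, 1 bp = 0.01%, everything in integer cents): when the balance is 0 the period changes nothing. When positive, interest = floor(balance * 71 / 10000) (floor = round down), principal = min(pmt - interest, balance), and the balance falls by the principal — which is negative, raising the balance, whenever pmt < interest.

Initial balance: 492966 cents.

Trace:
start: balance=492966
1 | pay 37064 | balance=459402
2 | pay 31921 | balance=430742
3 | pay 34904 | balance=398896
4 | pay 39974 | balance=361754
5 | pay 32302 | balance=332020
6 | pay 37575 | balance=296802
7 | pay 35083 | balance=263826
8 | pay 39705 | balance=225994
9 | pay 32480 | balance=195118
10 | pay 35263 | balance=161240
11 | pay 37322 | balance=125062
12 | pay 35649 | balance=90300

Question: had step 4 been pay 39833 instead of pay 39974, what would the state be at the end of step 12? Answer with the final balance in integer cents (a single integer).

90449

(re-executing from step 4 with the substitution; state before step 4: balance=398896)
4 | pay 39833 | balance=361895
5 | pay 32302 | balance=332162
6 | pay 37575 | balance=296945
7 | pay 35083 | balance=263970
8 | pay 39705 | balance=226139
9 | pay 32480 | balance=195264
10 | pay 35263 | balance=161387
11 | pay 37322 | balance=125210
12 | pay 35649 | balance=90449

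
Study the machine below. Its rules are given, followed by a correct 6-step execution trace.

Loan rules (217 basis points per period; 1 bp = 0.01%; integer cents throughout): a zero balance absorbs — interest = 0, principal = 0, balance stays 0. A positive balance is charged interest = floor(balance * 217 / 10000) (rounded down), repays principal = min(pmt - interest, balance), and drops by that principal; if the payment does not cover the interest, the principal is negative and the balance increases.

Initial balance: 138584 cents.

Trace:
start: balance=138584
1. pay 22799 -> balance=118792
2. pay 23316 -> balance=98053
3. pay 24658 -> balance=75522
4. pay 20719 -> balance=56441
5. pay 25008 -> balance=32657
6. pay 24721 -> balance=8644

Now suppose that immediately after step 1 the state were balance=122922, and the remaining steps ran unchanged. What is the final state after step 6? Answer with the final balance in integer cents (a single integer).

state after step 1 := balance=122922
2. pay 23316 -> balance=102273
3. pay 24658 -> balance=79834
4. pay 20719 -> balance=60847
5. pay 25008 -> balance=37159
6. pay 24721 -> balance=13244

13244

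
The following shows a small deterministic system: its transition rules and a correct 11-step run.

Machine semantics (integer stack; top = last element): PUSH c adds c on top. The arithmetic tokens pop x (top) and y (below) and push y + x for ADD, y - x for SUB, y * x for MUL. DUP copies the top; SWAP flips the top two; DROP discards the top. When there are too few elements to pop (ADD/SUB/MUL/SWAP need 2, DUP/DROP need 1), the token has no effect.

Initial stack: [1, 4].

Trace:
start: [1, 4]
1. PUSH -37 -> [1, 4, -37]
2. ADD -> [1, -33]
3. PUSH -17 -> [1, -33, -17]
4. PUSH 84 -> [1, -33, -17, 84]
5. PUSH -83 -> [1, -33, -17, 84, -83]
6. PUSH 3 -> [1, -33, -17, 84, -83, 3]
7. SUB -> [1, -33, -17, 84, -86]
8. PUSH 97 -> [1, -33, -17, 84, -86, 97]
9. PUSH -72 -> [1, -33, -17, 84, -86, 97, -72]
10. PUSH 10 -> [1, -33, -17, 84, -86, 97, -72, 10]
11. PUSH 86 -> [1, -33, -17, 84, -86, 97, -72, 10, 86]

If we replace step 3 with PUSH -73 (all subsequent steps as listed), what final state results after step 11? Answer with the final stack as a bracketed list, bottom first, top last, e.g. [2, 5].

(re-executing from step 3 with the substitution; state before step 3: [1, -33])
3. PUSH -73 -> [1, -33, -73]
4. PUSH 84 -> [1, -33, -73, 84]
5. PUSH -83 -> [1, -33, -73, 84, -83]
6. PUSH 3 -> [1, -33, -73, 84, -83, 3]
7. SUB -> [1, -33, -73, 84, -86]
8. PUSH 97 -> [1, -33, -73, 84, -86, 97]
9. PUSH -72 -> [1, -33, -73, 84, -86, 97, -72]
10. PUSH 10 -> [1, -33, -73, 84, -86, 97, -72, 10]
11. PUSH 86 -> [1, -33, -73, 84, -86, 97, -72, 10, 86]

[1, -33, -73, 84, -86, 97, -72, 10, 86]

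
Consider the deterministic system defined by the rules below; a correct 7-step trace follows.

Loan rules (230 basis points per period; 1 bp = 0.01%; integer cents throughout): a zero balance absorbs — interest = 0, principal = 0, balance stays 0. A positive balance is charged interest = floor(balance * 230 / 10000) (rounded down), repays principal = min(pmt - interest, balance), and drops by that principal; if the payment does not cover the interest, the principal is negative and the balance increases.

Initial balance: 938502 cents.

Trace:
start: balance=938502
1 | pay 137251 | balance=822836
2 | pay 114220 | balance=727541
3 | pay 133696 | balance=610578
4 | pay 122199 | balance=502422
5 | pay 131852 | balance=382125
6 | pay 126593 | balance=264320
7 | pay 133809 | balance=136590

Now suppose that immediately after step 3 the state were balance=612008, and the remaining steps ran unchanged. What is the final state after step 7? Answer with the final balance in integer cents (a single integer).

state after step 3 := balance=612008
4 | pay 122199 | balance=503885
5 | pay 131852 | balance=383622
6 | pay 126593 | balance=265852
7 | pay 133809 | balance=138157

138157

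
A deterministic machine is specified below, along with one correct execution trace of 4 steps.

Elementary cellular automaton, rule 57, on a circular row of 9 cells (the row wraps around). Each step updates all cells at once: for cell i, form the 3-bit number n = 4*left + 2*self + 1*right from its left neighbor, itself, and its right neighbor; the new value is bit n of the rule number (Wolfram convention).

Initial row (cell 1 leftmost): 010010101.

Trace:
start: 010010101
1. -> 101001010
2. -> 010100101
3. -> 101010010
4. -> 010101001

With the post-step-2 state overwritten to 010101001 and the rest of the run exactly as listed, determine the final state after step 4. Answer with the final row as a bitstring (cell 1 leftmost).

010101010

state after step 2 := 010101001
3. -> 101010100
4. -> 010101010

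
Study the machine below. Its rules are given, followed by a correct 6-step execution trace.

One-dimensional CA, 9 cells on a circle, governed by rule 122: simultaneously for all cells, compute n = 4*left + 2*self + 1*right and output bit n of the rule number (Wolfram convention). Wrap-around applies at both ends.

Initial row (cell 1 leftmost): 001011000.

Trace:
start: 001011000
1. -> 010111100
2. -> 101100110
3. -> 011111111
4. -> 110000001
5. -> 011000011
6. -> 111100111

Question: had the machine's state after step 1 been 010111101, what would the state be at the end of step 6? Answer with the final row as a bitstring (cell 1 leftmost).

state after step 1 := 010111101
2. -> 101100110
3. -> 011111111
4. -> 110000001
5. -> 011000011
6. -> 111100111

111100111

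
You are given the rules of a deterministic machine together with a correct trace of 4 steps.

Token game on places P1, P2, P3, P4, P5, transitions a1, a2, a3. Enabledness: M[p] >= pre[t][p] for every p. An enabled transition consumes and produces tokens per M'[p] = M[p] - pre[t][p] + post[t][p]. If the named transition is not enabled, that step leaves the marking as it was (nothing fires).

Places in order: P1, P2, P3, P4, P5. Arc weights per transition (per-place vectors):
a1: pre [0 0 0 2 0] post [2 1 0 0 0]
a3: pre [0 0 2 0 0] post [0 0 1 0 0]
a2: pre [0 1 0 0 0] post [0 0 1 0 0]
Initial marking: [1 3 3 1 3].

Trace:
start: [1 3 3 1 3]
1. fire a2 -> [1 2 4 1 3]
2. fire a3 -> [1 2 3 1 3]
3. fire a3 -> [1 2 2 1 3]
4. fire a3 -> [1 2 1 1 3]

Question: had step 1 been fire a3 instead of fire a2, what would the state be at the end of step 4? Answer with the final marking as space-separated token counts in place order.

1 3 1 1 3

(re-executing from step 1 with the substitution; state before step 1: [1 3 3 1 3])
1. fire a3 -> [1 3 2 1 3]
2. fire a3 -> [1 3 1 1 3]
3. fire a3 -> [1 3 1 1 3]
4. fire a3 -> [1 3 1 1 3]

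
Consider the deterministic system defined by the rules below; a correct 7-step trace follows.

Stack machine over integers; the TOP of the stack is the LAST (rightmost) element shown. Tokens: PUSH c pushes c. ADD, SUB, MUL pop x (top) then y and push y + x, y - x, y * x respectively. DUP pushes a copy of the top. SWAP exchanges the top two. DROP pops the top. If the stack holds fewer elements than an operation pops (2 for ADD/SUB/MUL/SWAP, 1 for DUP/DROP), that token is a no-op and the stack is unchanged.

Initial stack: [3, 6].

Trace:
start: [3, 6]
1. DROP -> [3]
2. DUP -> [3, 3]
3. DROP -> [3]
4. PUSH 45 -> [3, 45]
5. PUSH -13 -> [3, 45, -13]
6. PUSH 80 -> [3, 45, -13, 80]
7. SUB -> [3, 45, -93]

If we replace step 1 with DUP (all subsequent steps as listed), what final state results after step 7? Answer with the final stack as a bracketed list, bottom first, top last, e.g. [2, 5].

[3, 6, 6, 45, -93]

(re-executing from step 1 with the substitution; state before step 1: [3, 6])
1. DUP -> [3, 6, 6]
2. DUP -> [3, 6, 6, 6]
3. DROP -> [3, 6, 6]
4. PUSH 45 -> [3, 6, 6, 45]
5. PUSH -13 -> [3, 6, 6, 45, -13]
6. PUSH 80 -> [3, 6, 6, 45, -13, 80]
7. SUB -> [3, 6, 6, 45, -93]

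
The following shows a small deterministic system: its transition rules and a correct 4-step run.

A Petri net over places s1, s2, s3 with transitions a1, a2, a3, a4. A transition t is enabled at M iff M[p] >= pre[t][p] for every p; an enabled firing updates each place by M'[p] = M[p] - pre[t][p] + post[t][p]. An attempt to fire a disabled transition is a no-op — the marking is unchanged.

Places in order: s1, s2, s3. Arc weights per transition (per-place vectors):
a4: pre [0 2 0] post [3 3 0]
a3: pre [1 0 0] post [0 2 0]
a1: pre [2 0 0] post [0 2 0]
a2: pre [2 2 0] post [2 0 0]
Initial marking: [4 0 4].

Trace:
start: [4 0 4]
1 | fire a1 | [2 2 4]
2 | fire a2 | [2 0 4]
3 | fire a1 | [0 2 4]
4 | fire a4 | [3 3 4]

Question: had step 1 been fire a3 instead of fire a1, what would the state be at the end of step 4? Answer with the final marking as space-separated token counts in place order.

4 3 4

(re-executing from step 1 with the substitution; state before step 1: [4 0 4])
1 | fire a3 | [3 2 4]
2 | fire a2 | [3 0 4]
3 | fire a1 | [1 2 4]
4 | fire a4 | [4 3 4]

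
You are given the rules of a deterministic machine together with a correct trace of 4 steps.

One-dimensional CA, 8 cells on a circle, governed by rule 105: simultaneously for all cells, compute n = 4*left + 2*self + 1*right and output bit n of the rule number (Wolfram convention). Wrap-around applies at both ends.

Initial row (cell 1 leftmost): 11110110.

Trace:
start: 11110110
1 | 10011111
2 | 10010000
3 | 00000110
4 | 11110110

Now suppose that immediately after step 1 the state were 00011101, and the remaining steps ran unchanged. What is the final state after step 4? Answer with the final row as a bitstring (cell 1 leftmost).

state after step 1 := 00011101
2 | 01010110
3 | 00101110
4 | 10011010

10011010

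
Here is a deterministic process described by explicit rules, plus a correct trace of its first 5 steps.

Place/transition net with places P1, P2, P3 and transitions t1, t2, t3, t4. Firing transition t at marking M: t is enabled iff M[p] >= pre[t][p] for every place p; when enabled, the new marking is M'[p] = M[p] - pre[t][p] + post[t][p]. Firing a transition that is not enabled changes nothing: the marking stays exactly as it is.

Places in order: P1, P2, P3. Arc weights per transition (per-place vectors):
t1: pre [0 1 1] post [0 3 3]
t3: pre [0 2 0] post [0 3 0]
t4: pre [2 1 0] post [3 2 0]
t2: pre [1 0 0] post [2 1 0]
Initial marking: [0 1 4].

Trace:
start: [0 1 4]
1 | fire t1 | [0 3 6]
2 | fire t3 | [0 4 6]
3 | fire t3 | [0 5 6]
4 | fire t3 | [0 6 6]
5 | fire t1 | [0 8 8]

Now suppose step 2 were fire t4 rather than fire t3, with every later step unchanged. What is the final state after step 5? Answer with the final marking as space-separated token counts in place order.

(re-executing from step 2 with the substitution; state before step 2: [0 3 6])
2 | fire t4 | [0 3 6]
3 | fire t3 | [0 4 6]
4 | fire t3 | [0 5 6]
5 | fire t1 | [0 7 8]

0 7 8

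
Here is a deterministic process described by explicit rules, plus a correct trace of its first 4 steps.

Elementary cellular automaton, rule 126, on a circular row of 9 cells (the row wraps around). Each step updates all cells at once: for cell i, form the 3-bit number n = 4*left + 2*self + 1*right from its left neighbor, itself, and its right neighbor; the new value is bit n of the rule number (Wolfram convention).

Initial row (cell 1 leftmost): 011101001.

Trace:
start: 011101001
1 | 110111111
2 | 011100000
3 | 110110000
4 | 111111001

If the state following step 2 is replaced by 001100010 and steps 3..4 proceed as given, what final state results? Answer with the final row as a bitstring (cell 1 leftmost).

state after step 2 := 001100010
3 | 011110111
4 | 110011101

110011101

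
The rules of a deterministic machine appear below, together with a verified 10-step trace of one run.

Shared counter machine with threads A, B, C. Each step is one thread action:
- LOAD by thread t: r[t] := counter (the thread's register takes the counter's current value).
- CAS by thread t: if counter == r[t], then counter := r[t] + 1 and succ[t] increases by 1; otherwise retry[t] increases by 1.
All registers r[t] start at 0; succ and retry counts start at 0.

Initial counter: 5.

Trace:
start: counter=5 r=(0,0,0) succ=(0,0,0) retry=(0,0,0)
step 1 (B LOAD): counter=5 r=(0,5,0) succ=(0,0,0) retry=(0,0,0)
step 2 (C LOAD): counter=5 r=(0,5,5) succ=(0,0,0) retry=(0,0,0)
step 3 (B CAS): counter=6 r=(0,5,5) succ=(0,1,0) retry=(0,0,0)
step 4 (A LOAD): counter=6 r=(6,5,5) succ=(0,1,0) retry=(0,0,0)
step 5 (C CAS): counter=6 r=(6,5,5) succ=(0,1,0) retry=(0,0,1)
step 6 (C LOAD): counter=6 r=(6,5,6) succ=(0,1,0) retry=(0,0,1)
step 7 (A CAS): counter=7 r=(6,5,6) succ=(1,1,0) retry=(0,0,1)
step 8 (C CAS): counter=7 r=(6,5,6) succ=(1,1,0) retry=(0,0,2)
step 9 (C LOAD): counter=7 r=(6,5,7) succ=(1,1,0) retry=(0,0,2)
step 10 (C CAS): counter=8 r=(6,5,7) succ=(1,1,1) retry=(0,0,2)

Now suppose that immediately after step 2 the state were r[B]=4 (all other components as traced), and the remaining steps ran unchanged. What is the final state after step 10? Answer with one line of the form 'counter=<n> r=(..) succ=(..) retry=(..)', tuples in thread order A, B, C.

counter=8 r=(5,4,7) succ=(0,0,3) retry=(1,1,0)

state after step 2 := counter=5 r=(0,4,5) succ=(0,0,0) retry=(0,0,0)
step 3 (B CAS): counter=5 r=(0,4,5) succ=(0,0,0) retry=(0,1,0)
step 4 (A LOAD): counter=5 r=(5,4,5) succ=(0,0,0) retry=(0,1,0)
step 5 (C CAS): counter=6 r=(5,4,5) succ=(0,0,1) retry=(0,1,0)
step 6 (C LOAD): counter=6 r=(5,4,6) succ=(0,0,1) retry=(0,1,0)
step 7 (A CAS): counter=6 r=(5,4,6) succ=(0,0,1) retry=(1,1,0)
step 8 (C CAS): counter=7 r=(5,4,6) succ=(0,0,2) retry=(1,1,0)
step 9 (C LOAD): counter=7 r=(5,4,7) succ=(0,0,2) retry=(1,1,0)
step 10 (C CAS): counter=8 r=(5,4,7) succ=(0,0,3) retry=(1,1,0)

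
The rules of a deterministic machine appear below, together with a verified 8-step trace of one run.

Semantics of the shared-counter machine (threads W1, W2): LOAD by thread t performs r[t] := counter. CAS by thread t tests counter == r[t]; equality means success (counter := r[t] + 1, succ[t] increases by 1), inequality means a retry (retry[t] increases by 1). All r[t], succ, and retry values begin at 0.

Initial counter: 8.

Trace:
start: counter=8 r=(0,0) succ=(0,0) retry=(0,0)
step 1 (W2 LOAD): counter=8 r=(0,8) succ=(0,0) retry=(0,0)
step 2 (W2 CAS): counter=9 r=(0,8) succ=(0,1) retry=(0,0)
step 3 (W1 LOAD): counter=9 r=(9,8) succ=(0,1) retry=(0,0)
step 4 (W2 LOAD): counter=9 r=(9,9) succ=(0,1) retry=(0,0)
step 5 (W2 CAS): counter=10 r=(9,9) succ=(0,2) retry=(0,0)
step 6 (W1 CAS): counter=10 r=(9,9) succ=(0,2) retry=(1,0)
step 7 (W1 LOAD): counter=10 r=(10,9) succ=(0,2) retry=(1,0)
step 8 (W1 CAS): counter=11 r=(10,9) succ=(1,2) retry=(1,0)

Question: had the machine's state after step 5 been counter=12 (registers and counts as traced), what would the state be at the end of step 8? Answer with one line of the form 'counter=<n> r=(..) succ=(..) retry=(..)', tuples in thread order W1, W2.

state after step 5 := counter=12 r=(9,9) succ=(0,2) retry=(0,0)
step 6 (W1 CAS): counter=12 r=(9,9) succ=(0,2) retry=(1,0)
step 7 (W1 LOAD): counter=12 r=(12,9) succ=(0,2) retry=(1,0)
step 8 (W1 CAS): counter=13 r=(12,9) succ=(1,2) retry=(1,0)

counter=13 r=(12,9) succ=(1,2) retry=(1,0)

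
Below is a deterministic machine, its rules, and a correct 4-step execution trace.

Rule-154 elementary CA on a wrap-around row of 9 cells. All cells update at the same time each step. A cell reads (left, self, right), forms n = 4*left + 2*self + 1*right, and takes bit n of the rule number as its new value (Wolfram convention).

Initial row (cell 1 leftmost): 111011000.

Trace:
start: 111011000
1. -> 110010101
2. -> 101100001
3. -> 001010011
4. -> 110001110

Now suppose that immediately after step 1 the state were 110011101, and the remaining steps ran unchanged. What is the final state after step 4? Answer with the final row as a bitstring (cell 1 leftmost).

111100110

state after step 1 := 110011101
2. -> 101111001
3. -> 001110111
4. -> 111100110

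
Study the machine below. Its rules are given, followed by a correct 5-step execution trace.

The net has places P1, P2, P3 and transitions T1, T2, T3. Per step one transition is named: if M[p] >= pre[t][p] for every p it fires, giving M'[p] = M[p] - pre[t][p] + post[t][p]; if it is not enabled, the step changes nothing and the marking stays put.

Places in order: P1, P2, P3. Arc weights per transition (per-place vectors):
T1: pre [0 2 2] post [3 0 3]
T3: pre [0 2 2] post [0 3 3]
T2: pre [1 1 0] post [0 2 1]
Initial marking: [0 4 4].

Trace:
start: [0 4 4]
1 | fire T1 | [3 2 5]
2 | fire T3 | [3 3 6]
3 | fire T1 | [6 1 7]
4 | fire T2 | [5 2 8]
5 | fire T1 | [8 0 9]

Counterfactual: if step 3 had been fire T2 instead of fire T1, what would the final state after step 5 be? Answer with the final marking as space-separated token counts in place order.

4 3 9

(re-executing from step 3 with the substitution; state before step 3: [3 3 6])
3 | fire T2 | [2 4 7]
4 | fire T2 | [1 5 8]
5 | fire T1 | [4 3 9]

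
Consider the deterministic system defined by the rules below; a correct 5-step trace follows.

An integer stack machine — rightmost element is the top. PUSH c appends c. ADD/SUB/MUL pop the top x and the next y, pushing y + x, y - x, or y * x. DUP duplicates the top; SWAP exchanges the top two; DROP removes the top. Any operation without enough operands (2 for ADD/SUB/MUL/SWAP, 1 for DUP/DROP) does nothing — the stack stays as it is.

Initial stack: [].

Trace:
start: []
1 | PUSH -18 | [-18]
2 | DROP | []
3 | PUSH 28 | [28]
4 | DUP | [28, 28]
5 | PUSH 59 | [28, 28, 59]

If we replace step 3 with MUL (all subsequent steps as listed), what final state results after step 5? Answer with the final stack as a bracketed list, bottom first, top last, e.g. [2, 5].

(re-executing from step 3 with the substitution; state before step 3: [])
3 | MUL | []
4 | DUP | []
5 | PUSH 59 | [59]

[59]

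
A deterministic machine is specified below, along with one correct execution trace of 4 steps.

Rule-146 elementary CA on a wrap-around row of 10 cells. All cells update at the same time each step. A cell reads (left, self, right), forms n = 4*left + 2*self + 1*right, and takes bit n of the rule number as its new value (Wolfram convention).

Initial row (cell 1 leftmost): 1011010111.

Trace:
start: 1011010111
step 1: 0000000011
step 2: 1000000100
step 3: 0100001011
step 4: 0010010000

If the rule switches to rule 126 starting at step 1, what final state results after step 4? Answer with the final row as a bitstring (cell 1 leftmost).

1110011111

(re-executing steps 1..4 under rule 126; state before step 1: 1011010111)
step 1: 1111111100
step 2: 1000000111
step 3: 1100001100
step 4: 1110011111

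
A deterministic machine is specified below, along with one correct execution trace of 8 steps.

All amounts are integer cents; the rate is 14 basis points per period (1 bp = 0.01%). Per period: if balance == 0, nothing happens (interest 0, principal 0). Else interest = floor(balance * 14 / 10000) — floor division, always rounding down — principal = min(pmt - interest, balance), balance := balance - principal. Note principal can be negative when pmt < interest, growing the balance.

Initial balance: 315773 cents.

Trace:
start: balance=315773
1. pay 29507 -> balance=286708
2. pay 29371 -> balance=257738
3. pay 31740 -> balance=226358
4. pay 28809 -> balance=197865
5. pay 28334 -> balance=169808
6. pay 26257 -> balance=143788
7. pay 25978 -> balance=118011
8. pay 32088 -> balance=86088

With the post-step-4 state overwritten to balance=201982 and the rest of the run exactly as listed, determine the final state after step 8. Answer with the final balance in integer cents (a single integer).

90228

state after step 4 := balance=201982
5. pay 28334 -> balance=173930
6. pay 26257 -> balance=147916
7. pay 25978 -> balance=122145
8. pay 32088 -> balance=90228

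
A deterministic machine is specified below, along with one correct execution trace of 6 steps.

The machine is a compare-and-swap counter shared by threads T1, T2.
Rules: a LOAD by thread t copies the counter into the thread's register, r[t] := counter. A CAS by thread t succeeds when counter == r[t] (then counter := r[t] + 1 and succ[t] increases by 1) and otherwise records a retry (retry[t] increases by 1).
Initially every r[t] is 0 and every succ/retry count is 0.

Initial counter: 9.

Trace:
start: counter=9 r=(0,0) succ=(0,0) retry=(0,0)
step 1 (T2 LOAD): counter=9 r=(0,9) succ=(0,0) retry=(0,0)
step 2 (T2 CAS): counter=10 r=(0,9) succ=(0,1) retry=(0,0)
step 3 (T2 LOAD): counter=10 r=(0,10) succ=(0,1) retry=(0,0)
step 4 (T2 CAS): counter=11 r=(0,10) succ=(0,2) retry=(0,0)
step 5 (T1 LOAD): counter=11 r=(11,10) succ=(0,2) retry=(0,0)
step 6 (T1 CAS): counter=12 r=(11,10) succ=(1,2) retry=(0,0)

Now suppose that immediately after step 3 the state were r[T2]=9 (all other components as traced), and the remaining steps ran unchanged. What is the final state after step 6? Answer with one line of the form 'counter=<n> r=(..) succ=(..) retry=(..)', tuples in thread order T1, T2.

counter=11 r=(10,9) succ=(1,1) retry=(0,1)

state after step 3 := counter=10 r=(0,9) succ=(0,1) retry=(0,0)
step 4 (T2 CAS): counter=10 r=(0,9) succ=(0,1) retry=(0,1)
step 5 (T1 LOAD): counter=10 r=(10,9) succ=(0,1) retry=(0,1)
step 6 (T1 CAS): counter=11 r=(10,9) succ=(1,1) retry=(0,1)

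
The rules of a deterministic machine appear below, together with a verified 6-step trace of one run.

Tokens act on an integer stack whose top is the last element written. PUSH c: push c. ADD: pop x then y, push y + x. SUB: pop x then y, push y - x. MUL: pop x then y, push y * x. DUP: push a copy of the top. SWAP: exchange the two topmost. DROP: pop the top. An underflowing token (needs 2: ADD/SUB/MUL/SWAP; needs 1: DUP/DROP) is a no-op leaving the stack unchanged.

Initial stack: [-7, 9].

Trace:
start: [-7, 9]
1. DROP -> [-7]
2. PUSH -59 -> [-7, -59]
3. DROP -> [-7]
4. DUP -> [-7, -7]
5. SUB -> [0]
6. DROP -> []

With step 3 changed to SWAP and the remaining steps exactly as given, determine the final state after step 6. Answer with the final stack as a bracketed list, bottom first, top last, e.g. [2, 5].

(re-executing from step 3 with the substitution; state before step 3: [-7, -59])
3. SWAP -> [-59, -7]
4. DUP -> [-59, -7, -7]
5. SUB -> [-59, 0]
6. DROP -> [-59]

[-59]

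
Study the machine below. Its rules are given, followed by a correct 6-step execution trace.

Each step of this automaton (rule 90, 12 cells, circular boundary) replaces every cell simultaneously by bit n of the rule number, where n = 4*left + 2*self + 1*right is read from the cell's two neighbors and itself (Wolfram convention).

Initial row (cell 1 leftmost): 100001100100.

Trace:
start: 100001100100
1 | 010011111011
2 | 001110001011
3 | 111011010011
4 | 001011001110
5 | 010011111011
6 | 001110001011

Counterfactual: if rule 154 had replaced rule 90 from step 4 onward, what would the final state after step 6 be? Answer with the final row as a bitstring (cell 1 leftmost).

001000011111

(re-executing steps 4..6 under rule 154; state before step 4: 111011010011)
4 | 110010001111
5 | 101101011111
6 | 001000011111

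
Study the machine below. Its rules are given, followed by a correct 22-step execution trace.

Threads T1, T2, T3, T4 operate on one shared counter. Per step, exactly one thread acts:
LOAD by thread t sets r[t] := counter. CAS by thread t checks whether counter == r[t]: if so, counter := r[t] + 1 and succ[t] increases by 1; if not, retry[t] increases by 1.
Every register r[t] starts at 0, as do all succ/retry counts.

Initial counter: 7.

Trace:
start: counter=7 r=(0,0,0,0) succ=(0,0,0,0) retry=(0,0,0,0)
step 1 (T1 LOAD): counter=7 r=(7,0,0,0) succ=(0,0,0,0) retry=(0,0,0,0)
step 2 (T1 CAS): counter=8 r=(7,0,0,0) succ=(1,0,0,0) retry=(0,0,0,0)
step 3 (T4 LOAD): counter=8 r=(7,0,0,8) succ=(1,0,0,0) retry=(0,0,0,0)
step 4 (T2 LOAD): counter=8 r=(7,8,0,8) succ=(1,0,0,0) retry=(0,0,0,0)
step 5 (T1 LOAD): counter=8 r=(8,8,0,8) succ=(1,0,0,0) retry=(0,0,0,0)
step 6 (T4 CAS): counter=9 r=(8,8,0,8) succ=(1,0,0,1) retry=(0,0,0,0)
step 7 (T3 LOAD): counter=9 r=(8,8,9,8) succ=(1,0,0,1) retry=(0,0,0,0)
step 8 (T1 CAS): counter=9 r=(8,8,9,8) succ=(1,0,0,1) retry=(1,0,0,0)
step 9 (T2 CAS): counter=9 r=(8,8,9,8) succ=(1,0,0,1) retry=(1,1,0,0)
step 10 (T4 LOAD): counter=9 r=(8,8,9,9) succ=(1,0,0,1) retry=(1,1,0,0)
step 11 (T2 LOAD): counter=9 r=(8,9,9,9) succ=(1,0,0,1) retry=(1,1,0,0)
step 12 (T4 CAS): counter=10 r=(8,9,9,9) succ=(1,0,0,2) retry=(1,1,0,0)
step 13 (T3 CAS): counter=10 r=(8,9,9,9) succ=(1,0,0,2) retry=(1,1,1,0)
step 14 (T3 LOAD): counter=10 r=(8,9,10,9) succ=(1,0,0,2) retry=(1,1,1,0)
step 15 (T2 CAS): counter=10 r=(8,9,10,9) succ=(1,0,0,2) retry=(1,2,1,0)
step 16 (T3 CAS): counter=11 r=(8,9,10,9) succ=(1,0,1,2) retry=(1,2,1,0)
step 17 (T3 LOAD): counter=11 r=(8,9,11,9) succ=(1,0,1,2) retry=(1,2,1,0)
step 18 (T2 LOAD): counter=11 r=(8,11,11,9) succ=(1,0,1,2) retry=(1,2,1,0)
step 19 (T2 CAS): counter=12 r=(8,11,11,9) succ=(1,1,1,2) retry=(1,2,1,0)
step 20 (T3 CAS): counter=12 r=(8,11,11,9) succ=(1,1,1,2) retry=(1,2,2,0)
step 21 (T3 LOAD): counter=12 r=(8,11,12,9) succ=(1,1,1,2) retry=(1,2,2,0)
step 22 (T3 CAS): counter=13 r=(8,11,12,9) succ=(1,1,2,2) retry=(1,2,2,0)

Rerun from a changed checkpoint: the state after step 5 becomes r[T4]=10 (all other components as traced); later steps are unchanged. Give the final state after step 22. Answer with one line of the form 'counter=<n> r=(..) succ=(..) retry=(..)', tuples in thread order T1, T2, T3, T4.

counter=13 r=(8,11,12,9) succ=(2,1,2,1) retry=(0,2,2,1)

state after step 5 := counter=8 r=(8,8,0,10) succ=(1,0,0,0) retry=(0,0,0,0)
step 6 (T4 CAS): counter=8 r=(8,8,0,10) succ=(1,0,0,0) retry=(0,0,0,1)
step 7 (T3 LOAD): counter=8 r=(8,8,8,10) succ=(1,0,0,0) retry=(0,0,0,1)
step 8 (T1 CAS): counter=9 r=(8,8,8,10) succ=(2,0,0,0) retry=(0,0,0,1)
step 9 (T2 CAS): counter=9 r=(8,8,8,10) succ=(2,0,0,0) retry=(0,1,0,1)
step 10 (T4 LOAD): counter=9 r=(8,8,8,9) succ=(2,0,0,0) retry=(0,1,0,1)
step 11 (T2 LOAD): counter=9 r=(8,9,8,9) succ=(2,0,0,0) retry=(0,1,0,1)
step 12 (T4 CAS): counter=10 r=(8,9,8,9) succ=(2,0,0,1) retry=(0,1,0,1)
step 13 (T3 CAS): counter=10 r=(8,9,8,9) succ=(2,0,0,1) retry=(0,1,1,1)
step 14 (T3 LOAD): counter=10 r=(8,9,10,9) succ=(2,0,0,1) retry=(0,1,1,1)
step 15 (T2 CAS): counter=10 r=(8,9,10,9) succ=(2,0,0,1) retry=(0,2,1,1)
step 16 (T3 CAS): counter=11 r=(8,9,10,9) succ=(2,0,1,1) retry=(0,2,1,1)
step 17 (T3 LOAD): counter=11 r=(8,9,11,9) succ=(2,0,1,1) retry=(0,2,1,1)
step 18 (T2 LOAD): counter=11 r=(8,11,11,9) succ=(2,0,1,1) retry=(0,2,1,1)
step 19 (T2 CAS): counter=12 r=(8,11,11,9) succ=(2,1,1,1) retry=(0,2,1,1)
step 20 (T3 CAS): counter=12 r=(8,11,11,9) succ=(2,1,1,1) retry=(0,2,2,1)
step 21 (T3 LOAD): counter=12 r=(8,11,12,9) succ=(2,1,1,1) retry=(0,2,2,1)
step 22 (T3 CAS): counter=13 r=(8,11,12,9) succ=(2,1,2,1) retry=(0,2,2,1)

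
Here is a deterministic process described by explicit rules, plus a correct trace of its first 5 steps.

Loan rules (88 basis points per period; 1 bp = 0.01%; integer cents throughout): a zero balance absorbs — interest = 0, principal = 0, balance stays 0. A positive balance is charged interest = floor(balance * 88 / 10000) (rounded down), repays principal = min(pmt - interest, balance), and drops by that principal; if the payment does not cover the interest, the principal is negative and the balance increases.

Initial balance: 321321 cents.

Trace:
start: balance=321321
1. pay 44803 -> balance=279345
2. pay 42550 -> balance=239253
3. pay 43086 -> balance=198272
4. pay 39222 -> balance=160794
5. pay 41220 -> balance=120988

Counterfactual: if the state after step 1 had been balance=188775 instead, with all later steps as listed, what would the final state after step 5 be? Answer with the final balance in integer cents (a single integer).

27188

state after step 1 := balance=188775
2. pay 42550 -> balance=147886
3. pay 43086 -> balance=106101
4. pay 39222 -> balance=67812
5. pay 41220 -> balance=27188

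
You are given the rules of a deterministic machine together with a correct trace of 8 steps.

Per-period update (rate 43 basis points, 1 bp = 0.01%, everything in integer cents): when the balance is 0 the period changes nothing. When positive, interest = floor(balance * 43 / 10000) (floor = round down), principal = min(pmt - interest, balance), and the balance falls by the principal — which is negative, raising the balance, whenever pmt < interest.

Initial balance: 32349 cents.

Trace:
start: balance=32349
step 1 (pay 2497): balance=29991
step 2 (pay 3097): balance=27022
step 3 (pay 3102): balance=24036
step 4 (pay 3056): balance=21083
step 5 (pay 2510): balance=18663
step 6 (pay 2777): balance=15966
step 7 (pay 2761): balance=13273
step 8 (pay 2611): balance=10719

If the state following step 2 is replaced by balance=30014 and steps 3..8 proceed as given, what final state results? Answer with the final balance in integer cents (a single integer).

13789

state after step 2 := balance=30014
step 3 (pay 3102): balance=27041
step 4 (pay 3056): balance=24101
step 5 (pay 2510): balance=21694
step 6 (pay 2777): balance=19010
step 7 (pay 2761): balance=16330
step 8 (pay 2611): balance=13789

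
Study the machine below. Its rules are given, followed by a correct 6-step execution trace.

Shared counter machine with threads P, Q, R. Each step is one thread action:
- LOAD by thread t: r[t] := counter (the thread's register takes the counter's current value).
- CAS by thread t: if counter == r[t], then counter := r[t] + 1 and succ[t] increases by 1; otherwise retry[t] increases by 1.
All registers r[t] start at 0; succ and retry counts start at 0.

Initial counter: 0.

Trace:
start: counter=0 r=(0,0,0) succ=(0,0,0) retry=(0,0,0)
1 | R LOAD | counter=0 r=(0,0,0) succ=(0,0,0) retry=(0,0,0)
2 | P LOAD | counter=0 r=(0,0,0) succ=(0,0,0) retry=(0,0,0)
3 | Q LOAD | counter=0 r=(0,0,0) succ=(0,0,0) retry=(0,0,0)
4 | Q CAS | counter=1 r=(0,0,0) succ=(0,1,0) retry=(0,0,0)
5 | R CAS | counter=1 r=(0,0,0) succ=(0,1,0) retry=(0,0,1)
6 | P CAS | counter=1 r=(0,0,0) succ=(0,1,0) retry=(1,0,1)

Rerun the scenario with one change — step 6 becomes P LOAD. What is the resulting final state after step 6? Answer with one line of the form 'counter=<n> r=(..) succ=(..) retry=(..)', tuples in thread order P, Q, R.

counter=1 r=(1,0,0) succ=(0,1,0) retry=(0,0,1)

(re-executing from step 6 with the substitution; state before step 6: counter=1 r=(0,0,0) succ=(0,1,0) retry=(0,0,1))
6 | P LOAD | counter=1 r=(1,0,0) succ=(0,1,0) retry=(0,0,1)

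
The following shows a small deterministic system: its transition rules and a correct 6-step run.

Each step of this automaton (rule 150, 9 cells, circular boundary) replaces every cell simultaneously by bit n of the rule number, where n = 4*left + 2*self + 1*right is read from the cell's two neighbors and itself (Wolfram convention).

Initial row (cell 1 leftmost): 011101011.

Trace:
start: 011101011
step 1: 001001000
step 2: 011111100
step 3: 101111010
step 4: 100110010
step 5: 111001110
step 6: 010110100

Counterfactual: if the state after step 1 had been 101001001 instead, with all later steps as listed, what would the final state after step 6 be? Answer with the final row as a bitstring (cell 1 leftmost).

state after step 1 := 101001001
step 2: 001111110
step 3: 010111101
step 4: 010011001
step 5: 011100111
step 6: 001011010

001011010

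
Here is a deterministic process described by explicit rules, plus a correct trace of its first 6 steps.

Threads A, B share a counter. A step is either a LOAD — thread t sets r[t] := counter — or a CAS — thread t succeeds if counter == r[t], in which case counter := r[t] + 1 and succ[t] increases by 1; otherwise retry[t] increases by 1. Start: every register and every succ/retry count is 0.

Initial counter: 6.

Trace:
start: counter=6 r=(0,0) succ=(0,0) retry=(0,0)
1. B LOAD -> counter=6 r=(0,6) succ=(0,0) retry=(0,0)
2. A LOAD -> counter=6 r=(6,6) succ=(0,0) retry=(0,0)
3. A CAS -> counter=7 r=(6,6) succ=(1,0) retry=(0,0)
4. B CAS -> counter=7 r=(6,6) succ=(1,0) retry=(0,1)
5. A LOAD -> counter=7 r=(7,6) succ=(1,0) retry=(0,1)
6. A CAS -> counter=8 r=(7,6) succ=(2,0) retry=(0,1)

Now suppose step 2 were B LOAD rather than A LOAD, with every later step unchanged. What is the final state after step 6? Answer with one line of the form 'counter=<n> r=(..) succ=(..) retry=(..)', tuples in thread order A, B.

(re-executing from step 2 with the substitution; state before step 2: counter=6 r=(0,6) succ=(0,0) retry=(0,0))
2. B LOAD -> counter=6 r=(0,6) succ=(0,0) retry=(0,0)
3. A CAS -> counter=6 r=(0,6) succ=(0,0) retry=(1,0)
4. B CAS -> counter=7 r=(0,6) succ=(0,1) retry=(1,0)
5. A LOAD -> counter=7 r=(7,6) succ=(0,1) retry=(1,0)
6. A CAS -> counter=8 r=(7,6) succ=(1,1) retry=(1,0)

counter=8 r=(7,6) succ=(1,1) retry=(1,0)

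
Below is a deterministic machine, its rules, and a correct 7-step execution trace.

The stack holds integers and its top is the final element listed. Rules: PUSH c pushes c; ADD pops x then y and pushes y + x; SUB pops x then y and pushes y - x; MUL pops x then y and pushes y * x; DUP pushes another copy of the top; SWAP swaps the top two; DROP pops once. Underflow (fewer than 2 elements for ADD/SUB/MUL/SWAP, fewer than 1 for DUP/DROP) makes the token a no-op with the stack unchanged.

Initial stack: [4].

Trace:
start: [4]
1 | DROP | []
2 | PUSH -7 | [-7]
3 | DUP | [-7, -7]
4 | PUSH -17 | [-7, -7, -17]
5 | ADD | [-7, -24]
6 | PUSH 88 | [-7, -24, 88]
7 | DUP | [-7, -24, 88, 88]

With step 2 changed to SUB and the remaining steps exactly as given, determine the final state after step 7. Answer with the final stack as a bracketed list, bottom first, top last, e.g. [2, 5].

[-17, 88, 88]

(re-executing from step 2 with the substitution; state before step 2: [])
2 | SUB | []
3 | DUP | []
4 | PUSH -17 | [-17]
5 | ADD | [-17]
6 | PUSH 88 | [-17, 88]
7 | DUP | [-17, 88, 88]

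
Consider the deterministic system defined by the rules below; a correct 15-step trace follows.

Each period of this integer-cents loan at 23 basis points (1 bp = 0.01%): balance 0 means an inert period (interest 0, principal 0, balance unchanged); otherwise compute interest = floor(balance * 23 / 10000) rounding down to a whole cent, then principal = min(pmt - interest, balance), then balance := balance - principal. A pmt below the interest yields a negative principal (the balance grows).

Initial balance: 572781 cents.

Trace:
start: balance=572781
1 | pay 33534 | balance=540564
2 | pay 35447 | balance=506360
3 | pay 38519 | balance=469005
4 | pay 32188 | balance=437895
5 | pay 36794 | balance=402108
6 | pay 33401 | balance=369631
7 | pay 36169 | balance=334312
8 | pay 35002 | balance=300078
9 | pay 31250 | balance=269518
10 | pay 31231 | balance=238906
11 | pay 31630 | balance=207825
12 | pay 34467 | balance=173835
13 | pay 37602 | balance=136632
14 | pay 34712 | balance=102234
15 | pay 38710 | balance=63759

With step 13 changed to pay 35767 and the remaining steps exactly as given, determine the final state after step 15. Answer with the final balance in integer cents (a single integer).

65602

(re-executing from step 13 with the substitution; state before step 13: balance=173835)
13 | pay 35767 | balance=138467
14 | pay 34712 | balance=104073
15 | pay 38710 | balance=65602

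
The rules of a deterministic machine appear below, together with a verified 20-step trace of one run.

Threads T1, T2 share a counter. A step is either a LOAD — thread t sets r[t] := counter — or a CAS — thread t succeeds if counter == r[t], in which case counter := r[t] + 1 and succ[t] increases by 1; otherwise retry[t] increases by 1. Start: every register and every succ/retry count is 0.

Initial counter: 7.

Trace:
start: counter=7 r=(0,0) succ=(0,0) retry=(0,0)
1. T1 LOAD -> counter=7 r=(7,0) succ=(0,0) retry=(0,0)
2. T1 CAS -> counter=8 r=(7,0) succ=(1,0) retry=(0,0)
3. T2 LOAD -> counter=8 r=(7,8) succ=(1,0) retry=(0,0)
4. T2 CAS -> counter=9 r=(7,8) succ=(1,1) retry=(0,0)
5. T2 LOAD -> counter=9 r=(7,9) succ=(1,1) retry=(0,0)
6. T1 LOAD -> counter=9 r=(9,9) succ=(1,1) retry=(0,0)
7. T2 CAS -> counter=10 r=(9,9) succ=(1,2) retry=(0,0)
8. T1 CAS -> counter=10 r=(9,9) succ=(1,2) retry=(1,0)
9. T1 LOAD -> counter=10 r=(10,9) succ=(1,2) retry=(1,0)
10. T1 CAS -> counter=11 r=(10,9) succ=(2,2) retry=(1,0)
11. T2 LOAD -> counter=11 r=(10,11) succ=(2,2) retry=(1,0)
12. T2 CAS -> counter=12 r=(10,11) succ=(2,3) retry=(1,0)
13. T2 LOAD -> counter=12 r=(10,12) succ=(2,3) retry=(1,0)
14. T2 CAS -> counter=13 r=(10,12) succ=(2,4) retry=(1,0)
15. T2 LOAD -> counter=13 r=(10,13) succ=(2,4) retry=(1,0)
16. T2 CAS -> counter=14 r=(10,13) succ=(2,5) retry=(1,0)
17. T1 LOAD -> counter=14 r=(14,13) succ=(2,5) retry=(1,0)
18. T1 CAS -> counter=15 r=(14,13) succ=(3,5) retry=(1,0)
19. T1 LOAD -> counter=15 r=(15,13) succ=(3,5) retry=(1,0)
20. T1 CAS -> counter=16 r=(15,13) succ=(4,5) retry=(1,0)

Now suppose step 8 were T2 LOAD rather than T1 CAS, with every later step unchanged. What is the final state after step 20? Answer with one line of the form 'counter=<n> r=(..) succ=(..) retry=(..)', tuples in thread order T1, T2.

(re-executing from step 8 with the substitution; state before step 8: counter=10 r=(9,9) succ=(1,2) retry=(0,0))
8. T2 LOAD -> counter=10 r=(9,10) succ=(1,2) retry=(0,0)
9. T1 LOAD -> counter=10 r=(10,10) succ=(1,2) retry=(0,0)
10. T1 CAS -> counter=11 r=(10,10) succ=(2,2) retry=(0,0)
11. T2 LOAD -> counter=11 r=(10,11) succ=(2,2) retry=(0,0)
12. T2 CAS -> counter=12 r=(10,11) succ=(2,3) retry=(0,0)
13. T2 LOAD -> counter=12 r=(10,12) succ=(2,3) retry=(0,0)
14. T2 CAS -> counter=13 r=(10,12) succ=(2,4) retry=(0,0)
15. T2 LOAD -> counter=13 r=(10,13) succ=(2,4) retry=(0,0)
16. T2 CAS -> counter=14 r=(10,13) succ=(2,5) retry=(0,0)
17. T1 LOAD -> counter=14 r=(14,13) succ=(2,5) retry=(0,0)
18. T1 CAS -> counter=15 r=(14,13) succ=(3,5) retry=(0,0)
19. T1 LOAD -> counter=15 r=(15,13) succ=(3,5) retry=(0,0)
20. T1 CAS -> counter=16 r=(15,13) succ=(4,5) retry=(0,0)

counter=16 r=(15,13) succ=(4,5) retry=(0,0)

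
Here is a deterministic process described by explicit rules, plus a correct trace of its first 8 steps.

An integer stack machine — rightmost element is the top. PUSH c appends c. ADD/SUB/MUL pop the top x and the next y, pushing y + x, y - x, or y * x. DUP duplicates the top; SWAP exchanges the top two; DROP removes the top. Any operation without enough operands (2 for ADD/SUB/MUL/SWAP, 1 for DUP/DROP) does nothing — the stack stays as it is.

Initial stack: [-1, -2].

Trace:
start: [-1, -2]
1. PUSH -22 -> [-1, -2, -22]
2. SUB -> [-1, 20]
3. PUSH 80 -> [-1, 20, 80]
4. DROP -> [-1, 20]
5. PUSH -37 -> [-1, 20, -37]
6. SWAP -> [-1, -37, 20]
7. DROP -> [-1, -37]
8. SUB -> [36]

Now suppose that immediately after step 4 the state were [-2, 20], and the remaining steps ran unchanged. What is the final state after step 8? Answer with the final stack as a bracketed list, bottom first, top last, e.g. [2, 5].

[35]

state after step 4 := [-2, 20]
5. PUSH -37 -> [-2, 20, -37]
6. SWAP -> [-2, -37, 20]
7. DROP -> [-2, -37]
8. SUB -> [35]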